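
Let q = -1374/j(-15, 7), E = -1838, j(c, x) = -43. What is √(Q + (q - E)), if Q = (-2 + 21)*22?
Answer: √4230426/43 ≈ 47.833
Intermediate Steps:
q = 1374/43 (q = -1374/(-43) = -1374*(-1/43) = 1374/43 ≈ 31.953)
Q = 418 (Q = 19*22 = 418)
√(Q + (q - E)) = √(418 + (1374/43 - 1*(-1838))) = √(418 + (1374/43 + 1838)) = √(418 + 80408/43) = √(98382/43) = √4230426/43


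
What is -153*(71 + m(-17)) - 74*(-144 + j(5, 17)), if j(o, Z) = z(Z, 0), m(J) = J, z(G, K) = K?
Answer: 2394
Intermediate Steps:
j(o, Z) = 0
-153*(71 + m(-17)) - 74*(-144 + j(5, 17)) = -153*(71 - 17) - 74*(-144 + 0) = -153*54 - 74*(-144) = -8262 - 1*(-10656) = -8262 + 10656 = 2394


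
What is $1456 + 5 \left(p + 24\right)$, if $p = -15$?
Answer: $1501$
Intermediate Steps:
$1456 + 5 \left(p + 24\right) = 1456 + 5 \left(-15 + 24\right) = 1456 + 5 \cdot 9 = 1456 + 45 = 1501$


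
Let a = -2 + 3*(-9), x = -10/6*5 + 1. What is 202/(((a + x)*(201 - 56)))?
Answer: -606/15805 ≈ -0.038342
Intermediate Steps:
x = -22/3 (x = -10*⅙*5 + 1 = -5/3*5 + 1 = -25/3 + 1 = -22/3 ≈ -7.3333)
a = -29 (a = -2 - 27 = -29)
202/(((a + x)*(201 - 56))) = 202/(((-29 - 22/3)*(201 - 56))) = 202/((-109/3*145)) = 202/(-15805/3) = 202*(-3/15805) = -606/15805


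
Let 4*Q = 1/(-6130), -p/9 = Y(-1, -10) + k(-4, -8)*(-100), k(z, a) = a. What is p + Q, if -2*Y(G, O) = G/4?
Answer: -88285793/12260 ≈ -7201.1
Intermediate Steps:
Y(G, O) = -G/8 (Y(G, O) = -G/(2*4) = -G/8)
p = -57609/8 (p = -9*(-⅛*(-1) - 8*(-100)) = -9*(⅛ + 800) = -9*6401/8 = -57609/8 ≈ -7201.1)
Q = -1/24520 (Q = (¼)/(-6130) = (¼)*(-1/6130) = -1/24520 ≈ -4.0783e-5)
p + Q = -57609/8 - 1/24520 = -88285793/12260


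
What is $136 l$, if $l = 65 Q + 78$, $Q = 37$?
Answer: $337688$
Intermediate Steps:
$l = 2483$ ($l = 65 \cdot 37 + 78 = 2405 + 78 = 2483$)
$136 l = 136 \cdot 2483 = 337688$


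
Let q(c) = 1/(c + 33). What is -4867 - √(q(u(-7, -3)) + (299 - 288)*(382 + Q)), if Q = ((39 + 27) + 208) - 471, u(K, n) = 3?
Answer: -4867 - √73261/6 ≈ -4912.1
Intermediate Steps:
q(c) = 1/(33 + c)
Q = -197 (Q = (66 + 208) - 471 = 274 - 471 = -197)
-4867 - √(q(u(-7, -3)) + (299 - 288)*(382 + Q)) = -4867 - √(1/(33 + 3) + (299 - 288)*(382 - 197)) = -4867 - √(1/36 + 11*185) = -4867 - √(1/36 + 2035) = -4867 - √(73261/36) = -4867 - √73261/6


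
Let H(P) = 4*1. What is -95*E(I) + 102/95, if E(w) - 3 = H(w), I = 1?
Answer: -63073/95 ≈ -663.93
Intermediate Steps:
H(P) = 4
E(w) = 7 (E(w) = 3 + 4 = 7)
-95*E(I) + 102/95 = -95*7 + 102/95 = -665 + 102*(1/95) = -665 + 102/95 = -63073/95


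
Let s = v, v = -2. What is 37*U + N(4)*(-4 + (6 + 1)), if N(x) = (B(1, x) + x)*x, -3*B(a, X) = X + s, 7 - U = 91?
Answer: -3068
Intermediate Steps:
s = -2
U = -84 (U = 7 - 1*91 = 7 - 91 = -84)
B(a, X) = 2/3 - X/3 (B(a, X) = -(X - 2)/3 = -(-2 + X)/3 = 2/3 - X/3)
N(x) = x*(2/3 + 2*x/3) (N(x) = ((2/3 - x/3) + x)*x = (2/3 + 2*x/3)*x = x*(2/3 + 2*x/3))
37*U + N(4)*(-4 + (6 + 1)) = 37*(-84) + ((2/3)*4*(1 + 4))*(-4 + (6 + 1)) = -3108 + ((2/3)*4*5)*(-4 + 7) = -3108 + (40/3)*3 = -3108 + 40 = -3068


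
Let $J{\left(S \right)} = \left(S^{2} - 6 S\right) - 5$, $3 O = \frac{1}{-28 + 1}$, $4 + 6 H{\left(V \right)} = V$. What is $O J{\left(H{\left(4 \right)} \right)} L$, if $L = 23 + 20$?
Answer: $\frac{215}{81} \approx 2.6543$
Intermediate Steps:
$H{\left(V \right)} = - \frac{2}{3} + \frac{V}{6}$
$L = 43$
$O = - \frac{1}{81}$ ($O = \frac{1}{3 \left(-28 + 1\right)} = \frac{1}{3 \left(-27\right)} = \frac{1}{3} \left(- \frac{1}{27}\right) = - \frac{1}{81} \approx -0.012346$)
$J{\left(S \right)} = -5 + S^{2} - 6 S$
$O J{\left(H{\left(4 \right)} \right)} L = - \frac{-5 + \left(- \frac{2}{3} + \frac{1}{6} \cdot 4\right)^{2} - 6 \left(- \frac{2}{3} + \frac{1}{6} \cdot 4\right)}{81} \cdot 43 = - \frac{-5 + \left(- \frac{2}{3} + \frac{2}{3}\right)^{2} - 6 \left(- \frac{2}{3} + \frac{2}{3}\right)}{81} \cdot 43 = - \frac{-5 + 0^{2} - 0}{81} \cdot 43 = - \frac{-5 + 0 + 0}{81} \cdot 43 = \left(- \frac{1}{81}\right) \left(-5\right) 43 = \frac{5}{81} \cdot 43 = \frac{215}{81}$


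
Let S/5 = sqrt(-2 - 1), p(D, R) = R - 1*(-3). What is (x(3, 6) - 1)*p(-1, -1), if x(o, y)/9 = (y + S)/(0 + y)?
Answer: 16 + 15*I*sqrt(3) ≈ 16.0 + 25.981*I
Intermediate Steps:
p(D, R) = 3 + R (p(D, R) = R + 3 = 3 + R)
S = 5*I*sqrt(3) (S = 5*sqrt(-2 - 1) = 5*sqrt(-3) = 5*(I*sqrt(3)) = 5*I*sqrt(3) ≈ 8.6602*I)
x(o, y) = 9*(y + 5*I*sqrt(3))/y (x(o, y) = 9*((y + 5*I*sqrt(3))/(0 + y)) = 9*((y + 5*I*sqrt(3))/y) = 9*(y + 5*I*sqrt(3))/y)
(x(3, 6) - 1)*p(-1, -1) = ((9 + 45*I*sqrt(3)/6) - 1)*(3 - 1) = ((9 + 45*I*sqrt(3)*(1/6)) - 1)*2 = ((9 + 15*I*sqrt(3)/2) - 1)*2 = (8 + 15*I*sqrt(3)/2)*2 = 16 + 15*I*sqrt(3)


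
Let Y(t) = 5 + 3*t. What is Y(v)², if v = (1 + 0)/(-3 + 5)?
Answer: 169/4 ≈ 42.250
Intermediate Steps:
v = ½ (v = 1/2 = 1*(½) = ½ ≈ 0.50000)
Y(v)² = (5 + 3*(½))² = (5 + 3/2)² = (13/2)² = 169/4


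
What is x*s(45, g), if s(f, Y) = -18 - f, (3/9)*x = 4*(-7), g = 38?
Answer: 5292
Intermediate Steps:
x = -84 (x = 3*(4*(-7)) = 3*(-28) = -84)
x*s(45, g) = -84*(-18 - 1*45) = -84*(-18 - 45) = -84*(-63) = 5292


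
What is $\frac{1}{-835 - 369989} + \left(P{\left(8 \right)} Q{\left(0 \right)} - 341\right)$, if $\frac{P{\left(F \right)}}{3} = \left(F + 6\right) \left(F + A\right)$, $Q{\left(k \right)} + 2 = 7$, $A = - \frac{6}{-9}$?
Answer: $\frac{548448695}{370824} \approx 1479.0$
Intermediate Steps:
$A = \frac{2}{3}$ ($A = \left(-6\right) \left(- \frac{1}{9}\right) = \frac{2}{3} \approx 0.66667$)
$Q{\left(k \right)} = 5$ ($Q{\left(k \right)} = -2 + 7 = 5$)
$P{\left(F \right)} = 3 \left(6 + F\right) \left(\frac{2}{3} + F\right)$ ($P{\left(F \right)} = 3 \left(F + 6\right) \left(F + \frac{2}{3}\right) = 3 \left(6 + F\right) \left(\frac{2}{3} + F\right)$)
$\frac{1}{-835 - 369989} + \left(P{\left(8 \right)} Q{\left(0 \right)} - 341\right) = \frac{1}{-835 - 369989} - \left(341 - \left(12 + 3 \cdot 8^{2} + 20 \cdot 8\right) 5\right) = \frac{1}{-370824} - \left(341 - \left(12 + 3 \cdot 64 + 160\right) 5\right) = - \frac{1}{370824} - \left(341 - \left(12 + 192 + 160\right) 5\right) = - \frac{1}{370824} + \left(364 \cdot 5 - 341\right) = - \frac{1}{370824} + \left(1820 - 341\right) = - \frac{1}{370824} + 1479 = \frac{548448695}{370824}$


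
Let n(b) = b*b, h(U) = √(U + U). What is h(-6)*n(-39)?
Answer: 3042*I*√3 ≈ 5268.9*I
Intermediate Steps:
h(U) = √2*√U (h(U) = √(2*U) = √2*√U)
n(b) = b²
h(-6)*n(-39) = (√2*√(-6))*(-39)² = (√2*(I*√6))*1521 = (2*I*√3)*1521 = 3042*I*√3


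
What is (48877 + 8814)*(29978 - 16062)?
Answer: 802827956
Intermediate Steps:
(48877 + 8814)*(29978 - 16062) = 57691*13916 = 802827956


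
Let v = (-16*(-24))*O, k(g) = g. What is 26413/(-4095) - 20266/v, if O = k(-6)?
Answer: 1229651/524160 ≈ 2.3459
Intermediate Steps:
O = -6
v = -2304 (v = -16*(-24)*(-6) = 384*(-6) = -2304)
26413/(-4095) - 20266/v = 26413/(-4095) - 20266/(-2304) = 26413*(-1/4095) - 20266*(-1/2304) = -26413/4095 + 10133/1152 = 1229651/524160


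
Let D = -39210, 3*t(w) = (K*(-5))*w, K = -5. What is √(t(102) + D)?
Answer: 2*I*√9590 ≈ 195.86*I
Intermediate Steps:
t(w) = 25*w/3 (t(w) = ((-5*(-5))*w)/3 = (25*w)/3 = 25*w/3)
√(t(102) + D) = √((25/3)*102 - 39210) = √(850 - 39210) = √(-38360) = 2*I*√9590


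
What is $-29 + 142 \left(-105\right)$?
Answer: $-14939$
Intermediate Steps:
$-29 + 142 \left(-105\right) = -29 - 14910 = -14939$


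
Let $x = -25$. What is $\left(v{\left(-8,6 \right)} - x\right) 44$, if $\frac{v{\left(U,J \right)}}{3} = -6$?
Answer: $308$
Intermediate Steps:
$v{\left(U,J \right)} = -18$ ($v{\left(U,J \right)} = 3 \left(-6\right) = -18$)
$\left(v{\left(-8,6 \right)} - x\right) 44 = \left(-18 - -25\right) 44 = \left(-18 + 25\right) 44 = 7 \cdot 44 = 308$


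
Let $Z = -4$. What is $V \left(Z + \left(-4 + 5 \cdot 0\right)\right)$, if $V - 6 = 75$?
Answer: $-648$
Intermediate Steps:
$V = 81$ ($V = 6 + 75 = 81$)
$V \left(Z + \left(-4 + 5 \cdot 0\right)\right) = 81 \left(-4 + \left(-4 + 5 \cdot 0\right)\right) = 81 \left(-4 + \left(-4 + 0\right)\right) = 81 \left(-4 - 4\right) = 81 \left(-8\right) = -648$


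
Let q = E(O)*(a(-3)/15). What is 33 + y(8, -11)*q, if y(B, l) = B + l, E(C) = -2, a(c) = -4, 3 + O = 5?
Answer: 157/5 ≈ 31.400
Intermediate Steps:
O = 2 (O = -3 + 5 = 2)
q = 8/15 (q = -(-8)/15 = -2*(-4/15) = 8/15 ≈ 0.53333)
33 + y(8, -11)*q = 33 + (8 - 11)*(8/15) = 33 - 3*8/15 = 33 - 8/5 = 157/5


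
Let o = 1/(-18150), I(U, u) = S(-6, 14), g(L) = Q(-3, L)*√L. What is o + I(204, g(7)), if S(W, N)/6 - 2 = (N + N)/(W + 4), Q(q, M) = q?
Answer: -1306801/18150 ≈ -72.000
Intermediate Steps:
S(W, N) = 12 + 12*N/(4 + W) (S(W, N) = 12 + 6*((N + N)/(W + 4)) = 12 + 6*((2*N)/(4 + W)) = 12 + 6*(2*N/(4 + W)) = 12 + 12*N/(4 + W))
g(L) = -3*√L
I(U, u) = -72 (I(U, u) = 12*(4 + 14 - 6)/(4 - 6) = 12*12/(-2) = 12*(-½)*12 = -72)
o = -1/18150 ≈ -5.5096e-5
o + I(204, g(7)) = -1/18150 - 72 = -1306801/18150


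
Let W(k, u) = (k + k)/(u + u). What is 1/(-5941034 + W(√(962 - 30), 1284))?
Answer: -10509357672/62436451247512847 - 642*√233/14547693140670493351 ≈ -1.6832e-7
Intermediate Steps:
W(k, u) = k/u (W(k, u) = (2*k)/((2*u)) = (2*k)*(1/(2*u)) = k/u)
1/(-5941034 + W(√(962 - 30), 1284)) = 1/(-5941034 + √(962 - 30)/1284) = 1/(-5941034 + √932*(1/1284)) = 1/(-5941034 + (2*√233)*(1/1284)) = 1/(-5941034 + √233/642)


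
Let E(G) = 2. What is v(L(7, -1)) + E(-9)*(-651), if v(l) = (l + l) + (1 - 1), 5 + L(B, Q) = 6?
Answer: -1300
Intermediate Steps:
L(B, Q) = 1 (L(B, Q) = -5 + 6 = 1)
v(l) = 2*l (v(l) = 2*l + 0 = 2*l)
v(L(7, -1)) + E(-9)*(-651) = 2*1 + 2*(-651) = 2 - 1302 = -1300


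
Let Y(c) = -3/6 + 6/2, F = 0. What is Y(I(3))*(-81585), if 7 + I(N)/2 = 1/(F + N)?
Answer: -407925/2 ≈ -2.0396e+5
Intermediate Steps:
I(N) = -14 + 2/N (I(N) = -14 + 2/(0 + N) = -14 + 2/N)
Y(c) = 5/2 (Y(c) = -3*1/6 + 6*(1/2) = -1/2 + 3 = 5/2)
Y(I(3))*(-81585) = (5/2)*(-81585) = -407925/2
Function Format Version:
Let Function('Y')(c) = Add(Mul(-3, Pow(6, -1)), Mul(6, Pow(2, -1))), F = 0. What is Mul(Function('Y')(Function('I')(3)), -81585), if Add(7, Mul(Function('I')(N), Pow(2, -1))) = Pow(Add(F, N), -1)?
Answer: Rational(-407925, 2) ≈ -2.0396e+5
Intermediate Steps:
Function('I')(N) = Add(-14, Mul(2, Pow(N, -1))) (Function('I')(N) = Add(-14, Mul(2, Pow(Add(0, N), -1))) = Add(-14, Mul(2, Pow(N, -1))))
Function('Y')(c) = Rational(5, 2) (Function('Y')(c) = Add(Mul(-3, Rational(1, 6)), Mul(6, Rational(1, 2))) = Add(Rational(-1, 2), 3) = Rational(5, 2))
Mul(Function('Y')(Function('I')(3)), -81585) = Mul(Rational(5, 2), -81585) = Rational(-407925, 2)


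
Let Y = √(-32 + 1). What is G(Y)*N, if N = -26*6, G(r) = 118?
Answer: -18408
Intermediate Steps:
Y = I*√31 (Y = √(-31) = I*√31 ≈ 5.5678*I)
N = -156
G(Y)*N = 118*(-156) = -18408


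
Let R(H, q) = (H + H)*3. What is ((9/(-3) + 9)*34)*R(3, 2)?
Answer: 3672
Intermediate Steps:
R(H, q) = 6*H (R(H, q) = (2*H)*3 = 6*H)
((9/(-3) + 9)*34)*R(3, 2) = ((9/(-3) + 9)*34)*(6*3) = ((9*(-⅓) + 9)*34)*18 = ((-3 + 9)*34)*18 = (6*34)*18 = 204*18 = 3672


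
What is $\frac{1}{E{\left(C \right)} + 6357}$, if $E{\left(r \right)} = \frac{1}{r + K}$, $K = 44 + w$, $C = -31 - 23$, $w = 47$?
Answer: $\frac{37}{235210} \approx 0.00015731$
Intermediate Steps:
$C = -54$ ($C = -31 - 23 = -54$)
$K = 91$ ($K = 44 + 47 = 91$)
$E{\left(r \right)} = \frac{1}{91 + r}$ ($E{\left(r \right)} = \frac{1}{r + 91} = \frac{1}{91 + r}$)
$\frac{1}{E{\left(C \right)} + 6357} = \frac{1}{\frac{1}{91 - 54} + 6357} = \frac{1}{\frac{1}{37} + 6357} = \frac{1}{\frac{235210}{37}} = \frac{37}{235210}$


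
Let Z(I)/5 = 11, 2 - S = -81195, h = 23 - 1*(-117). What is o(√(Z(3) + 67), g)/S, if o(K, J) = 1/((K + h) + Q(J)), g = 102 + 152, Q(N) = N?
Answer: 197/6297395729 - √122/12594791458 ≈ 3.0406e-8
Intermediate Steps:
h = 140 (h = 23 + 117 = 140)
S = 81197 (S = 2 - 1*(-81195) = 2 + 81195 = 81197)
Z(I) = 55 (Z(I) = 5*11 = 55)
g = 254
o(K, J) = 1/(140 + J + K) (o(K, J) = 1/((K + 140) + J) = 1/((140 + K) + J) = 1/(140 + J + K))
o(√(Z(3) + 67), g)/S = 1/((140 + 254 + √(55 + 67))*81197) = (1/81197)/(140 + 254 + √122) = (1/81197)/(394 + √122) = 1/(81197*(394 + √122))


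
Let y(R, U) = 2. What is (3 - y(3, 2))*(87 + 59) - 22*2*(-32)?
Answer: 1554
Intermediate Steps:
(3 - y(3, 2))*(87 + 59) - 22*2*(-32) = (3 - 1*2)*(87 + 59) - 22*2*(-32) = (3 - 2)*146 - 44*(-32) = 1*146 - 1*(-1408) = 146 + 1408 = 1554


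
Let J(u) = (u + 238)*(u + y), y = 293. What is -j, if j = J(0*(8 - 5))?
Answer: -69734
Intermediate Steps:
J(u) = (238 + u)*(293 + u) (J(u) = (u + 238)*(u + 293) = (238 + u)*(293 + u))
j = 69734 (j = 69734 + (0*(8 - 5))² + 531*(0*(8 - 5)) = 69734 + (0*3)² + 531*(0*3) = 69734 + 0² + 531*0 = 69734 + 0 + 0 = 69734)
-j = -1*69734 = -69734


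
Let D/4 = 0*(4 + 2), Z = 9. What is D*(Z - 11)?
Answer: 0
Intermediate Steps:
D = 0 (D = 4*(0*(4 + 2)) = 4*(0*6) = 4*0 = 0)
D*(Z - 11) = 0*(9 - 11) = 0*(-2) = 0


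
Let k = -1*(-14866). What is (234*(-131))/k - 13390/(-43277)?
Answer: -43367593/24744457 ≈ -1.7526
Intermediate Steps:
k = 14866
(234*(-131))/k - 13390/(-43277) = (234*(-131))/14866 - 13390/(-43277) = -30654*1/14866 - 13390*(-1/43277) = -15327/7433 + 1030/3329 = -43367593/24744457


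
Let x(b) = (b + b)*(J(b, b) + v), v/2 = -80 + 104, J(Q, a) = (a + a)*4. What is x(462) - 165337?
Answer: 3294119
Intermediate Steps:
J(Q, a) = 8*a (J(Q, a) = (2*a)*4 = 8*a)
v = 48 (v = 2*(-80 + 104) = 2*24 = 48)
x(b) = 2*b*(48 + 8*b) (x(b) = (b + b)*(8*b + 48) = (2*b)*(48 + 8*b) = 2*b*(48 + 8*b))
x(462) - 165337 = 16*462*(6 + 462) - 165337 = 16*462*468 - 165337 = 3459456 - 165337 = 3294119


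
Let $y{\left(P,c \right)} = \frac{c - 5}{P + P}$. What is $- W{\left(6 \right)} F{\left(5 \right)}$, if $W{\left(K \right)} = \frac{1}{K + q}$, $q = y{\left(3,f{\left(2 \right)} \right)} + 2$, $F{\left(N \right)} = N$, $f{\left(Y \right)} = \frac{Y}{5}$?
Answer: $- \frac{150}{217} \approx -0.69124$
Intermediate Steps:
$f{\left(Y \right)} = \frac{Y}{5}$ ($f{\left(Y \right)} = Y \frac{1}{5} = \frac{Y}{5}$)
$y{\left(P,c \right)} = \frac{-5 + c}{2 P}$
$q = \frac{37}{30}$ ($q = \frac{-5 + \frac{1}{5} \cdot 2}{2 \cdot 3} + 2 = \frac{1}{2} \cdot \frac{1}{3} \left(-5 + \frac{2}{5}\right) + 2 = \frac{1}{2} \cdot \frac{1}{3} \left(- \frac{23}{5}\right) + 2 = - \frac{23}{30} + 2 = \frac{37}{30} \approx 1.2333$)
$W{\left(K \right)} = \frac{1}{\frac{37}{30} + K}$ ($W{\left(K \right)} = \frac{1}{K + \frac{37}{30}} = \frac{1}{\frac{37}{30} + K}$)
$- W{\left(6 \right)} F{\left(5 \right)} = - \frac{30}{37 + 30 \cdot 6} \cdot 5 = - \frac{30}{37 + 180} \cdot 5 = - \frac{30}{217} \cdot 5 = \left(-1\right) \frac{30}{217} \cdot 5 = \left(- \frac{30}{217}\right) 5 = - \frac{150}{217}$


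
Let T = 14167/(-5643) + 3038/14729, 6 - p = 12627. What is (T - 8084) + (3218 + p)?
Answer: -12013525538/686907 ≈ -17489.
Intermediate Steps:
p = -12621 (p = 6 - 1*12627 = 6 - 12627 = -12621)
T = -1582829/686907 (T = 14167*(-1/5643) + 3038*(1/14729) = -14167/5643 + 3038/14729 = -1582829/686907 ≈ -2.3043)
(T - 8084) + (3218 + p) = (-1582829/686907 - 8084) + (3218 - 12621) = -5554539017/686907 - 9403 = -12013525538/686907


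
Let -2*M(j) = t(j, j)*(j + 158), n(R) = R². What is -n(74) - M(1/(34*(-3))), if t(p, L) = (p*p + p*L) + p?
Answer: -2905990379/530604 ≈ -5476.8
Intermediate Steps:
t(p, L) = p + p² + L*p (t(p, L) = (p² + L*p) + p = p + p² + L*p)
M(j) = -j*(1 + 2*j)*(158 + j)/2 (M(j) = -j*(1 + j + j)*(j + 158)/2 = -j*(1 + 2*j)*(158 + j)/2)
-n(74) - M(1/(34*(-3))) = -1*74² - (-1)*(1 + 2/((34*(-3))))*(158 + 1/(34*(-3)))/(2*(34*(-3))) = -1*5476 - (-1)*(1 + 2/(-102))*(158 + 1/(-102))/(2*(-102)) = -5476 - (-1)*(-1)*(1 + 2*(-1/102))*(158 - 1/102)/(2*102) = -5476 - (-1)*(-1)*(1 - 1/51)*16115/(2*102*102) = -5476 - (-1)*(-1)*50*16115/(2*102*51*102) = -5476 - 1*402875/530604 = -5476 - 402875/530604 = -2905990379/530604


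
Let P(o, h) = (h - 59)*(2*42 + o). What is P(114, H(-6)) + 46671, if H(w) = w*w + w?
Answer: 40929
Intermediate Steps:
H(w) = w + w**2 (H(w) = w**2 + w = w + w**2)
P(o, h) = (-59 + h)*(84 + o)
P(114, H(-6)) + 46671 = (-4956 - 59*114 + 84*(-6*(1 - 6)) - 6*(1 - 6)*114) + 46671 = (-4956 - 6726 + 84*(-6*(-5)) - 6*(-5)*114) + 46671 = (-4956 - 6726 + 84*30 + 30*114) + 46671 = (-4956 - 6726 + 2520 + 3420) + 46671 = -5742 + 46671 = 40929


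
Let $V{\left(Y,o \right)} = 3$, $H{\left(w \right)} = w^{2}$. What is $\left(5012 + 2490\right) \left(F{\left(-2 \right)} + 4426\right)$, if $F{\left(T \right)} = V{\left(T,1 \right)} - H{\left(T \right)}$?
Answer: $33196350$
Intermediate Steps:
$F{\left(T \right)} = 3 - T^{2}$
$\left(5012 + 2490\right) \left(F{\left(-2 \right)} + 4426\right) = \left(5012 + 2490\right) \left(\left(3 - \left(-2\right)^{2}\right) + 4426\right) = 7502 \left(\left(3 - 4\right) + 4426\right) = 7502 \left(-1 + 4426\right) = 7502 \cdot 4425 = 33196350$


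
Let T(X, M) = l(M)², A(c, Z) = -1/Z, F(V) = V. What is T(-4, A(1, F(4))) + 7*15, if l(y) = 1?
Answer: 106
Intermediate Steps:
T(X, M) = 1 (T(X, M) = 1² = 1)
T(-4, A(1, F(4))) + 7*15 = 1 + 7*15 = 1 + 105 = 106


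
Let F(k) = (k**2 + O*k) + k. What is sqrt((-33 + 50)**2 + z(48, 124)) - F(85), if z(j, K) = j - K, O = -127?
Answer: 3485 + sqrt(213) ≈ 3499.6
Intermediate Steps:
F(k) = k**2 - 126*k (F(k) = (k**2 - 127*k) + k = k**2 - 126*k)
sqrt((-33 + 50)**2 + z(48, 124)) - F(85) = sqrt((-33 + 50)**2 + (48 - 1*124)) - 85*(-126 + 85) = sqrt(17**2 + (48 - 124)) - 85*(-41) = sqrt(289 - 76) - 1*(-3485) = sqrt(213) + 3485 = 3485 + sqrt(213)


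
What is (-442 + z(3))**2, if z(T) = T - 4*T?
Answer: 203401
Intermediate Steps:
z(T) = -3*T
(-442 + z(3))**2 = (-442 - 3*3)**2 = (-442 - 9)**2 = (-451)**2 = 203401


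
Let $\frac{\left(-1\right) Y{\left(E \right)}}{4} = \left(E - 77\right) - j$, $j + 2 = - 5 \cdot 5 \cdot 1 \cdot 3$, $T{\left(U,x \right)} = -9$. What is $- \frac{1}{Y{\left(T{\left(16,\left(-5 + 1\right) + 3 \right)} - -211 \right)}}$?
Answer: $\frac{1}{808} \approx 0.0012376$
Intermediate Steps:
$j = -77$ ($j = -2 - 5 \cdot 5 \cdot 1 \cdot 3 = -2 - 5 \cdot 5 \cdot 3 = -2 - 75 = -77$)
$Y{\left(E \right)} = - 4 E$ ($Y{\left(E \right)} = - 4 \left(\left(E - 77\right) - -77\right) = - 4 \left(\left(E - 77\right) + 77\right) = - 4 \left(\left(-77 + E\right) + 77\right) = - 4 E$)
$- \frac{1}{Y{\left(T{\left(16,\left(-5 + 1\right) + 3 \right)} - -211 \right)}} = - \frac{1}{\left(-4\right) \left(-9 - -211\right)} = - \frac{1}{\left(-4\right) \left(-9 + 211\right)} = - \frac{1}{\left(-4\right) 202} = - \frac{1}{-808} = \left(-1\right) \left(- \frac{1}{808}\right) = \frac{1}{808}$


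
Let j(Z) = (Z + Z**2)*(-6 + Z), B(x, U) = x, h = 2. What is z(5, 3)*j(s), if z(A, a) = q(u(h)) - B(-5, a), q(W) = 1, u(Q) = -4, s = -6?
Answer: -2160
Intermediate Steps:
z(A, a) = 6 (z(A, a) = 1 - 1*(-5) = 1 + 5 = 6)
j(Z) = (-6 + Z)*(Z + Z**2)
z(5, 3)*j(s) = 6*(-6*(-6 + (-6)**2 - 5*(-6))) = 6*(-6*(-6 + 36 + 30)) = 6*(-6*60) = 6*(-360) = -2160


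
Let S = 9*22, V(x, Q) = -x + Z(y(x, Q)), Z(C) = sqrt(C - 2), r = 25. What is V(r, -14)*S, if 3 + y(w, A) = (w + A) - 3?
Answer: -4950 + 198*sqrt(3) ≈ -4607.1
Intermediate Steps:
y(w, A) = -6 + A + w (y(w, A) = -3 + ((w + A) - 3) = -3 + ((A + w) - 3) = -3 + (-3 + A + w) = -6 + A + w)
Z(C) = sqrt(-2 + C)
V(x, Q) = sqrt(-8 + Q + x) - x (V(x, Q) = -x + sqrt(-2 + (-6 + Q + x)) = -x + sqrt(-8 + Q + x) = sqrt(-8 + Q + x) - x)
S = 198
V(r, -14)*S = (sqrt(-8 - 14 + 25) - 1*25)*198 = (sqrt(3) - 25)*198 = (-25 + sqrt(3))*198 = -4950 + 198*sqrt(3)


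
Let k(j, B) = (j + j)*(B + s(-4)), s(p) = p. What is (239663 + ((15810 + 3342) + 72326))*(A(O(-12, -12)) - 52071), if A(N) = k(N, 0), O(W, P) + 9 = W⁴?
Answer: -72151319067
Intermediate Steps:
O(W, P) = -9 + W⁴
k(j, B) = 2*j*(-4 + B) (k(j, B) = (j + j)*(B - 4) = (2*j)*(-4 + B) = 2*j*(-4 + B))
A(N) = -8*N (A(N) = 2*N*(-4 + 0) = 2*N*(-4) = -8*N)
(239663 + ((15810 + 3342) + 72326))*(A(O(-12, -12)) - 52071) = (239663 + ((15810 + 3342) + 72326))*(-8*(-9 + (-12)⁴) - 52071) = (239663 + (19152 + 72326))*(-8*(-9 + 20736) - 52071) = (239663 + 91478)*(-8*20727 - 52071) = 331141*(-165816 - 52071) = 331141*(-217887) = -72151319067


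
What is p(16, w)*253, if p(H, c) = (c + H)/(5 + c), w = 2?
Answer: 4554/7 ≈ 650.57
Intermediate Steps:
p(H, c) = (H + c)/(5 + c)
p(16, w)*253 = ((16 + 2)/(5 + 2))*253 = (18/7)*253 = 4554/7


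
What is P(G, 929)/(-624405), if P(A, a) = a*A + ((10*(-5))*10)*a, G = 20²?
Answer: 18580/124881 ≈ 0.14878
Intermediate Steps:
G = 400
P(A, a) = -500*a + A*a (P(A, a) = A*a + (-50*10)*a = A*a - 500*a = -500*a + A*a)
P(G, 929)/(-624405) = (929*(-500 + 400))/(-624405) = (929*(-100))*(-1/624405) = -92900*(-1/624405) = 18580/124881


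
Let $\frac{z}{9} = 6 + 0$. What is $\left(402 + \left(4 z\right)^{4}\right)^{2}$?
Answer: $4738383088454776644$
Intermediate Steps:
$z = 54$ ($z = 9 \left(6 + 0\right) = 9 \cdot 6 = 54$)
$\left(402 + \left(4 z\right)^{4}\right)^{2} = \left(402 + \left(4 \cdot 54\right)^{4}\right)^{2} = \left(402 + 216^{4}\right)^{2} = \left(402 + 2176782336\right)^{2} = 2176782738^{2} = 4738383088454776644$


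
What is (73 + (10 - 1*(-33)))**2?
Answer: 13456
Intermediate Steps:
(73 + (10 - 1*(-33)))**2 = (73 + (10 + 33))**2 = (73 + 43)**2 = 116**2 = 13456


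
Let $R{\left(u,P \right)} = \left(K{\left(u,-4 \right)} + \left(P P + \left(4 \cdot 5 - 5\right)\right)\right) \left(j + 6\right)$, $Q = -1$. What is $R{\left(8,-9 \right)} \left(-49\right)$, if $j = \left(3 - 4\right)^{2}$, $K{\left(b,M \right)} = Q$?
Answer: $-32585$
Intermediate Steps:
$K{\left(b,M \right)} = -1$
$j = 1$ ($j = \left(-1\right)^{2} = 1$)
$R{\left(u,P \right)} = 98 + 7 P^{2}$ ($R{\left(u,P \right)} = \left(-1 + \left(P P + \left(4 \cdot 5 - 5\right)\right)\right) \left(1 + 6\right) = \left(-1 + \left(P^{2} + \left(20 - 5\right)\right)\right) 7 = \left(-1 + \left(P^{2} + 15\right)\right) 7 = \left(-1 + \left(15 + P^{2}\right)\right) 7 = \left(14 + P^{2}\right) 7 = 98 + 7 P^{2}$)
$R{\left(8,-9 \right)} \left(-49\right) = \left(98 + 7 \left(-9\right)^{2}\right) \left(-49\right) = \left(98 + 7 \cdot 81\right) \left(-49\right) = \left(98 + 567\right) \left(-49\right) = 665 \left(-49\right) = -32585$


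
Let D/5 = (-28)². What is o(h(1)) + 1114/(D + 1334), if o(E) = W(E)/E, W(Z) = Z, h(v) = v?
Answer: 3184/2627 ≈ 1.2120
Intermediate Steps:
D = 3920 (D = 5*(-28)² = 5*784 = 3920)
o(E) = 1 (o(E) = E/E = 1)
o(h(1)) + 1114/(D + 1334) = 1 + 1114/(3920 + 1334) = 1 + 1114/5254 = 1 + 1114*(1/5254) = 1 + 557/2627 = 3184/2627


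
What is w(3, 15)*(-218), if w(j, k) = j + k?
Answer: -3924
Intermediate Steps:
w(3, 15)*(-218) = (3 + 15)*(-218) = 18*(-218) = -3924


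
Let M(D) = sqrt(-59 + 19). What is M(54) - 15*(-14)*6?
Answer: 1260 + 2*I*sqrt(10) ≈ 1260.0 + 6.3246*I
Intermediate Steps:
M(D) = 2*I*sqrt(10) (M(D) = sqrt(-40) = 2*I*sqrt(10))
M(54) - 15*(-14)*6 = 2*I*sqrt(10) - 15*(-14)*6 = 2*I*sqrt(10) + 210*6 = 2*I*sqrt(10) + 1260 = 1260 + 2*I*sqrt(10)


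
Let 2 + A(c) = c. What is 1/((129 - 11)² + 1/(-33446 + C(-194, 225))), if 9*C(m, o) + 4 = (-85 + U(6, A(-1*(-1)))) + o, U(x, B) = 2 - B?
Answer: 300875/4189383491 ≈ 7.1818e-5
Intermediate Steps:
A(c) = -2 + c
C(m, o) = -86/9 + o/9 (C(m, o) = -4/9 + ((-85 + (2 - (-2 - 1*(-1)))) + o)/9 = -4/9 + ((-85 + (2 - (-2 + 1))) + o)/9 = -4/9 + ((-85 + (2 - 1*(-1))) + o)/9 = -4/9 + ((-85 + (2 + 1)) + o)/9 = -4/9 + ((-85 + 3) + o)/9 = -4/9 + (-82 + o)/9 = -4/9 + (-82/9 + o/9) = -86/9 + o/9)
1/((129 - 11)² + 1/(-33446 + C(-194, 225))) = 1/((129 - 11)² + 1/(-33446 + (-86/9 + (⅑)*225))) = 1/(118² + 1/(-33446 + (-86/9 + 25))) = 1/(13924 + 1/(-33446 + 139/9)) = 1/(13924 + 1/(-300875/9)) = 1/(13924 - 9/300875) = 1/(4189383491/300875) = 300875/4189383491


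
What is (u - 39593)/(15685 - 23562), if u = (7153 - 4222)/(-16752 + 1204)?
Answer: 615594895/122471596 ≈ 5.0264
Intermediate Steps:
u = -2931/15548 (u = 2931/(-15548) = 2931*(-1/15548) = -2931/15548 ≈ -0.18851)
(u - 39593)/(15685 - 23562) = (-2931/15548 - 39593)/(15685 - 23562) = -615594895/15548/(-7877) = -615594895/15548*(-1/7877) = 615594895/122471596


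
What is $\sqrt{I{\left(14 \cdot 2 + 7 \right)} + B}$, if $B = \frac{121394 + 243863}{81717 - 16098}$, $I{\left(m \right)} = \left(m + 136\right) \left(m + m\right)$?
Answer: $\frac{\sqrt{5729447792917}}{21873} \approx 109.43$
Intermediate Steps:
$I{\left(m \right)} = 2 m \left(136 + m\right)$ ($I{\left(m \right)} = \left(136 + m\right) 2 m = 2 m \left(136 + m\right)$)
$B = \frac{365257}{65619} \approx 5.5663$
$\sqrt{I{\left(14 \cdot 2 + 7 \right)} + B} = \sqrt{2 \left(14 \cdot 2 + 7\right) \left(136 + \left(14 \cdot 2 + 7\right)\right) + \frac{365257}{65619}} = \sqrt{2 \left(28 + 7\right) \left(136 + \left(28 + 7\right)\right) + \frac{365257}{65619}} = \sqrt{2 \cdot 35 \left(136 + 35\right) + \frac{365257}{65619}} = \sqrt{2 \cdot 35 \cdot 171 + \frac{365257}{65619}} = \sqrt{11970 + \frac{365257}{65619}} = \sqrt{\frac{785824687}{65619}} = \frac{\sqrt{5729447792917}}{21873}$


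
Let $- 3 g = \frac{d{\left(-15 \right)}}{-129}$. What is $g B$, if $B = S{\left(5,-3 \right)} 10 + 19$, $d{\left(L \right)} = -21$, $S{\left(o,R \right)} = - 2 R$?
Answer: $- \frac{553}{129} \approx -4.2868$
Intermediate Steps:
$g = - \frac{7}{129}$ ($g = - \frac{\left(-21\right) \frac{1}{-129}}{3} = - \frac{\left(-21\right) \left(- \frac{1}{129}\right)}{3} = \left(- \frac{1}{3}\right) \frac{7}{43} = - \frac{7}{129} \approx -0.054264$)
$B = 79$ ($B = \left(-2\right) \left(-3\right) 10 + 19 = 6 \cdot 10 + 19 = 60 + 19 = 79$)
$g B = \left(- \frac{7}{129}\right) 79 = - \frac{553}{129}$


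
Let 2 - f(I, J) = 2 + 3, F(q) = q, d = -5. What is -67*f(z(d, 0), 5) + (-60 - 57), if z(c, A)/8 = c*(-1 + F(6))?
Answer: 84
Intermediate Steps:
z(c, A) = 40*c (z(c, A) = 8*(c*(-1 + 6)) = 8*(c*5) = 8*(5*c) = 40*c)
f(I, J) = -3 (f(I, J) = 2 - (2 + 3) = 2 - 1*5 = 2 - 5 = -3)
-67*f(z(d, 0), 5) + (-60 - 57) = -67*(-3) + (-60 - 57) = 201 - 117 = 84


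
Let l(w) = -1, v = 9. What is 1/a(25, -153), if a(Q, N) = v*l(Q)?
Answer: -⅑ ≈ -0.11111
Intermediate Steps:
a(Q, N) = -9 (a(Q, N) = 9*(-1) = -9)
1/a(25, -153) = 1/(-9) = -⅑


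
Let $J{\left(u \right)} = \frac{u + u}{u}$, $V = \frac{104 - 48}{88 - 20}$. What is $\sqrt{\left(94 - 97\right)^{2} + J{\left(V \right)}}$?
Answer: $\sqrt{11} \approx 3.3166$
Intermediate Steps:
$V = \frac{14}{17}$ ($V = \frac{56}{68} = 56 \cdot \frac{1}{68} = \frac{14}{17} \approx 0.82353$)
$J{\left(u \right)} = 2$ ($J{\left(u \right)} = \frac{2 u}{u} = 2$)
$\sqrt{\left(94 - 97\right)^{2} + J{\left(V \right)}} = \sqrt{\left(94 - 97\right)^{2} + 2} = \sqrt{\left(-3\right)^{2} + 2} = \sqrt{9 + 2} = \sqrt{11}$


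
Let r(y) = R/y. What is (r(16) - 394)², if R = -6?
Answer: 9954025/64 ≈ 1.5553e+5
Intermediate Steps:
r(y) = -6/y
(r(16) - 394)² = (-6/16 - 394)² = (-6*1/16 - 394)² = (-3/8 - 394)² = (-3155/8)² = 9954025/64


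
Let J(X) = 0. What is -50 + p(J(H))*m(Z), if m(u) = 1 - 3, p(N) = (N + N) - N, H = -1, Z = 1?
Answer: -50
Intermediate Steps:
p(N) = N (p(N) = 2*N - N = N)
m(u) = -2
-50 + p(J(H))*m(Z) = -50 + 0*(-2) = -50 + 0 = -50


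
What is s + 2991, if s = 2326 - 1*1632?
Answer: 3685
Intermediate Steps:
s = 694 (s = 2326 - 1632 = 694)
s + 2991 = 694 + 2991 = 3685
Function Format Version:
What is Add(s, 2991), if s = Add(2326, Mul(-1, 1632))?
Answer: 3685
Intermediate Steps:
s = 694 (s = Add(2326, -1632) = 694)
Add(s, 2991) = Add(694, 2991) = 3685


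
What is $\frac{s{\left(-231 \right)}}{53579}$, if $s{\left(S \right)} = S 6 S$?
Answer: $\frac{320166}{53579} \approx 5.9756$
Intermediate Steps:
$s{\left(S \right)} = 6 S^{2}$ ($s{\left(S \right)} = 6 S S = 6 S^{2}$)
$\frac{s{\left(-231 \right)}}{53579} = \frac{6 \left(-231\right)^{2}}{53579} = 6 \cdot 53361 \cdot \frac{1}{53579} = 320166 \cdot \frac{1}{53579} = \frac{320166}{53579}$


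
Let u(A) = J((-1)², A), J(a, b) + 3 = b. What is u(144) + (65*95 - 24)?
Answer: 6292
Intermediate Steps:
J(a, b) = -3 + b
u(A) = -3 + A
u(144) + (65*95 - 24) = (-3 + 144) + (65*95 - 24) = 141 + (6175 - 24) = 141 + 6151 = 6292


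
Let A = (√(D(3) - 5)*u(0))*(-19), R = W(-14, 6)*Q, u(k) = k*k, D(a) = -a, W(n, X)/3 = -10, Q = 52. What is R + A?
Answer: -1560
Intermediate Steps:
W(n, X) = -30 (W(n, X) = 3*(-10) = -30)
u(k) = k²
R = -1560 (R = -30*52 = -1560)
A = 0 (A = (√(-1*3 - 5)*0²)*(-19) = (√(-3 - 5)*0)*(-19) = (√(-8)*0)*(-19) = ((2*I*√2)*0)*(-19) = 0*(-19) = 0)
R + A = -1560 + 0 = -1560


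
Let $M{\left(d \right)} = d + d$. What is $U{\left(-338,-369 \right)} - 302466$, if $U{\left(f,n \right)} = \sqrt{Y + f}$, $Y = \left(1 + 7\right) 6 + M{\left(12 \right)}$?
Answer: $-302466 + i \sqrt{266} \approx -3.0247 \cdot 10^{5} + 16.31 i$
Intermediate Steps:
$M{\left(d \right)} = 2 d$
$Y = 72$ ($Y = \left(1 + 7\right) 6 + 2 \cdot 12 = 8 \cdot 6 + 24 = 48 + 24 = 72$)
$U{\left(f,n \right)} = \sqrt{72 + f}$
$U{\left(-338,-369 \right)} - 302466 = \sqrt{72 - 338} - 302466 = \sqrt{-266} - 302466 = i \sqrt{266} - 302466 = -302466 + i \sqrt{266}$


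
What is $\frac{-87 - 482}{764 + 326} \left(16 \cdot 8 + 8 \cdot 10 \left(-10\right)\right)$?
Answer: $\frac{191184}{545} \approx 350.8$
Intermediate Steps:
$\frac{-87 - 482}{764 + 326} \left(16 \cdot 8 + 8 \cdot 10 \left(-10\right)\right) = - \frac{569}{1090} \left(128 + 80 \left(-10\right)\right) = \left(-569\right) \frac{1}{1090} \left(128 - 800\right) = \left(- \frac{569}{1090}\right) \left(-672\right) = \frac{191184}{545}$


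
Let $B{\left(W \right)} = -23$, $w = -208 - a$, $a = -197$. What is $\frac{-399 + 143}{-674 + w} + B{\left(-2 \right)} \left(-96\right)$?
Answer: $\frac{1512736}{685} \approx 2208.4$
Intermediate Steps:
$w = -11$ ($w = -208 - -197 = -208 + 197 = -11$)
$\frac{-399 + 143}{-674 + w} + B{\left(-2 \right)} \left(-96\right) = \frac{-399 + 143}{-674 - 11} - -2208 = - \frac{256}{-685} + 2208 = \left(-256\right) \left(- \frac{1}{685}\right) + 2208 = \frac{256}{685} + 2208 = \frac{1512736}{685}$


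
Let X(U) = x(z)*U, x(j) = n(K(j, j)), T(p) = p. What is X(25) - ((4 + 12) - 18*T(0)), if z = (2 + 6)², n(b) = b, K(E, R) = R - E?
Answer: -16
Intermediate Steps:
z = 64 (z = 8² = 64)
x(j) = 0 (x(j) = j - j = 0)
X(U) = 0 (X(U) = 0*U = 0)
X(25) - ((4 + 12) - 18*T(0)) = 0 - ((4 + 12) - 18*0) = 0 - (16 + 0) = 0 - 1*16 = 0 - 16 = -16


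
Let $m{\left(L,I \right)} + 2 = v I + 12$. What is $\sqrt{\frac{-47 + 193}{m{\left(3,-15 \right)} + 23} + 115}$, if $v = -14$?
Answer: $\frac{\sqrt{84273}}{27} \approx 10.752$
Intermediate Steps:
$m{\left(L,I \right)} = 10 - 14 I$ ($m{\left(L,I \right)} = -2 - \left(-12 + 14 I\right) = 10 - 14 I$)
$\sqrt{\frac{-47 + 193}{m{\left(3,-15 \right)} + 23} + 115} = \sqrt{\frac{-47 + 193}{\left(10 - -210\right) + 23} + 115} = \sqrt{\frac{146}{\left(10 + 210\right) + 23} + 115} = \sqrt{\frac{146}{220 + 23} + 115} = \sqrt{\frac{146}{243} + 115} = \sqrt{\frac{28091}{243}} = \frac{\sqrt{84273}}{27}$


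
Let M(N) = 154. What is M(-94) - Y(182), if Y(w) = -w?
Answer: 336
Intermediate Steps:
M(-94) - Y(182) = 154 - (-1)*182 = 154 - 1*(-182) = 154 + 182 = 336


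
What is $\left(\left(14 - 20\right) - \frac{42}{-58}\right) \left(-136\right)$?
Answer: $\frac{20808}{29} \approx 717.52$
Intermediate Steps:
$\left(\left(14 - 20\right) - \frac{42}{-58}\right) \left(-136\right) = \left(\left(14 - 20\right) - - \frac{21}{29}\right) \left(-136\right) = \left(-6 + \frac{21}{29}\right) \left(-136\right) = \left(- \frac{153}{29}\right) \left(-136\right) = \frac{20808}{29}$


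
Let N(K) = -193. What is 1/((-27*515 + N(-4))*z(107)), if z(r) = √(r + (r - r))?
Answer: -√107/1508486 ≈ -6.8573e-6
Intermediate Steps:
z(r) = √r (z(r) = √(r + 0) = √r)
1/((-27*515 + N(-4))*z(107)) = 1/((-27*515 - 193)*(√107)) = (√107/107)/(-13905 - 193) = (√107/107)/(-14098) = -√107/1508486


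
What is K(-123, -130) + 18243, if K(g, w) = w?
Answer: 18113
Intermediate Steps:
K(-123, -130) + 18243 = -130 + 18243 = 18113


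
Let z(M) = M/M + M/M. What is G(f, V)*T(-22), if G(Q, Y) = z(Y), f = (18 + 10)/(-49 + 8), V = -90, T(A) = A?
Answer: -44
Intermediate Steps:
f = -28/41 (f = 28/(-41) = 28*(-1/41) = -28/41 ≈ -0.68293)
z(M) = 2 (z(M) = 1 + 1 = 2)
G(Q, Y) = 2
G(f, V)*T(-22) = 2*(-22) = -44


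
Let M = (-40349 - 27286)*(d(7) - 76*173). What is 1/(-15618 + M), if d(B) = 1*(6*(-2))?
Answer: 1/890060982 ≈ 1.1235e-9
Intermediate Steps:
d(B) = -12 (d(B) = 1*(-12) = -12)
M = 890076600 (M = (-40349 - 27286)*(-12 - 76*173) = -67635*(-12 - 13148) = -67635*(-13160) = 890076600)
1/(-15618 + M) = 1/(-15618 + 890076600) = 1/890060982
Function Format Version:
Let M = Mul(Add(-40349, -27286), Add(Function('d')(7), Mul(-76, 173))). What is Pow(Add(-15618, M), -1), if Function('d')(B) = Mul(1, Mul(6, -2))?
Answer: Rational(1, 890060982) ≈ 1.1235e-9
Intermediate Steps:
Function('d')(B) = -12 (Function('d')(B) = Mul(1, -12) = -12)
M = 890076600 (M = Mul(Add(-40349, -27286), Add(-12, Mul(-76, 173))) = Mul(-67635, Add(-12, -13148)) = Mul(-67635, -13160) = 890076600)
Pow(Add(-15618, M), -1) = Pow(Add(-15618, 890076600), -1) = Pow(890060982, -1) = Rational(1, 890060982)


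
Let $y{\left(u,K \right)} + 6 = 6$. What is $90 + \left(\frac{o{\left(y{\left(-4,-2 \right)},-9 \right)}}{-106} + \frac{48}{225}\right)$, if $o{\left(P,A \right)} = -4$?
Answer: $\frac{358748}{3975} \approx 90.251$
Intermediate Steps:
$y{\left(u,K \right)} = 0$ ($y{\left(u,K \right)} = -6 + 6 = 0$)
$90 + \left(\frac{o{\left(y{\left(-4,-2 \right)},-9 \right)}}{-106} + \frac{48}{225}\right) = 90 + \left(- \frac{4}{-106} + \frac{48}{225}\right) = 90 + \left(\left(-4\right) \left(- \frac{1}{106}\right) + 48 \cdot \frac{1}{225}\right) = 90 + \left(\frac{2}{53} + \frac{16}{75}\right) = 90 + \frac{998}{3975} = \frac{358748}{3975}$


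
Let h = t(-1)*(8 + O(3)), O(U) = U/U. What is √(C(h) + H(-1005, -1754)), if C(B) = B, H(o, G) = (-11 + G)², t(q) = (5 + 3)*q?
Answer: √3115153 ≈ 1765.0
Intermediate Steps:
O(U) = 1
t(q) = 8*q
h = -72 (h = (8*(-1))*(8 + 1) = -8*9 = -72)
√(C(h) + H(-1005, -1754)) = √(-72 + (-11 - 1754)²) = √(-72 + (-1765)²) = √(-72 + 3115225) = √3115153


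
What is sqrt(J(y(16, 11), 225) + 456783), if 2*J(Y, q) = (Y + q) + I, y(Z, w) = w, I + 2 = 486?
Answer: sqrt(457143) ≈ 676.12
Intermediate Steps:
I = 484 (I = -2 + 486 = 484)
J(Y, q) = 242 + Y/2 + q/2 (J(Y, q) = ((Y + q) + 484)/2 = (484 + Y + q)/2 = 242 + Y/2 + q/2)
sqrt(J(y(16, 11), 225) + 456783) = sqrt((242 + (1/2)*11 + (1/2)*225) + 456783) = sqrt((242 + 11/2 + 225/2) + 456783) = sqrt(360 + 456783) = sqrt(457143)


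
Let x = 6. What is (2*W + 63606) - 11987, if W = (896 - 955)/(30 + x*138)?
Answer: 22144492/429 ≈ 51619.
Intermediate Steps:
W = -59/858 (W = (896 - 955)/(30 + 6*138) = -59/(30 + 828) = -59/858 ≈ -0.068765)
(2*W + 63606) - 11987 = (2*(-59/858) + 63606) - 11987 = (-59/429 + 63606) - 11987 = 27286915/429 - 11987 = 22144492/429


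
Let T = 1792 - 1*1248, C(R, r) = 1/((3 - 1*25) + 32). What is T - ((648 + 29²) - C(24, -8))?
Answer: -9449/10 ≈ -944.90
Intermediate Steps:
C(R, r) = ⅒ (C(R, r) = 1/((3 - 25) + 32) = 1/(-22 + 32) = 1/10 = ⅒)
T = 544 (T = 1792 - 1248 = 544)
T - ((648 + 29²) - C(24, -8)) = 544 - ((648 + 29²) - 1*⅒) = 544 - ((648 + 841) - ⅒) = 544 - (1489 - ⅒) = 544 - 1*14889/10 = 544 - 14889/10 = -9449/10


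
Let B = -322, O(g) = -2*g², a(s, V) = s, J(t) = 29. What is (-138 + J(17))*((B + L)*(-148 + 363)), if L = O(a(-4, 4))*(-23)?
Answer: -9702090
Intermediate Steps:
L = 736 (L = -2*(-4)²*(-23) = -2*16*(-23) = -32*(-23) = 736)
(-138 + J(17))*((B + L)*(-148 + 363)) = (-138 + 29)*((-322 + 736)*(-148 + 363)) = -45126*215 = -109*89010 = -9702090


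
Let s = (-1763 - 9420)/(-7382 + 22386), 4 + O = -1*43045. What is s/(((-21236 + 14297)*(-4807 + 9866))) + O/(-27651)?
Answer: 7558061842130243/4854653189311068 ≈ 1.5569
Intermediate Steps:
O = -43049 (O = -4 - 1*43045 = -4 - 43045 = -43049)
s = -11183/15004 ≈ -0.74533
s/(((-21236 + 14297)*(-4807 + 9866))) + O/(-27651) = -11183*1/((-21236 + 14297)*(-4807 + 9866))/15004 - 43049/(-27651) = -11183/(15004*((-6939*5059))) - 43049*(-1/27651) = -11183/15004/(-35104401) + 43049/27651 = -11183/15004*(-1/35104401) + 43049/27651 = 11183/526706432604 + 43049/27651 = 7558061842130243/4854653189311068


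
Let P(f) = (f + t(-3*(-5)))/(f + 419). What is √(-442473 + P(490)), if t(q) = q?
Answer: 2*I*√995563/3 ≈ 665.19*I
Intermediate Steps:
P(f) = (15 + f)/(419 + f) (P(f) = (f - 3*(-5))/(f + 419) = (f + 15)/(419 + f) = (15 + f)/(419 + f))
√(-442473 + P(490)) = √(-442473 + (15 + 490)/(419 + 490)) = √(-442473 + 505/909) = √(-442473 + (1/909)*505) = √(-442473 + 5/9) = √(-3982252/9) = 2*I*√995563/3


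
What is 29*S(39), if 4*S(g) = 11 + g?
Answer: 725/2 ≈ 362.50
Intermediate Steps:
S(g) = 11/4 + g/4 (S(g) = (11 + g)/4 = 11/4 + g/4)
29*S(39) = 29*(11/4 + (¼)*39) = 29*(11/4 + 39/4) = 29*(25/2) = 725/2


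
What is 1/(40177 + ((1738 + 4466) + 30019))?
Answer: 1/76400 ≈ 1.3089e-5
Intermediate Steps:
1/(40177 + ((1738 + 4466) + 30019)) = 1/(40177 + (6204 + 30019)) = 1/(40177 + 36223) = 1/76400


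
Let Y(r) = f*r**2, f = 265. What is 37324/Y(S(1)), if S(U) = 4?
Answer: 9331/1060 ≈ 8.8028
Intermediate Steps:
Y(r) = 265*r**2
37324/Y(S(1)) = 37324/((265*4**2)) = 37324/((265*16)) = 37324/4240 = 37324*(1/4240) = 9331/1060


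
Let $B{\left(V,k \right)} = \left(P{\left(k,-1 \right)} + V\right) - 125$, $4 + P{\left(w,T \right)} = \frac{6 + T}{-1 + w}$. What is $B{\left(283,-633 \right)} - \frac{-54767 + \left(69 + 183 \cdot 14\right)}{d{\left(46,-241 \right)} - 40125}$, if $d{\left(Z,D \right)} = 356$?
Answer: $\frac{3849633015}{25213546} \approx 152.68$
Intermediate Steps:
$P{\left(w,T \right)} = -4 + \frac{6 + T}{-1 + w}$
$B{\left(V,k \right)} = -125 + V + \frac{9 - 4 k}{-1 + k}$ ($B{\left(V,k \right)} = \left(\frac{10 - 1 - 4 k}{-1 + k} + V\right) - 125 = \left(\frac{9 - 4 k}{-1 + k} + V\right) - 125 = \left(V + \frac{9 - 4 k}{-1 + k}\right) - 125 = -125 + V + \frac{9 - 4 k}{-1 + k}$)
$B{\left(283,-633 \right)} - \frac{-54767 + \left(69 + 183 \cdot 14\right)}{d{\left(46,-241 \right)} - 40125} = \frac{134 - 283 - -81657 + 283 \left(-633\right)}{-1 - 633} - \frac{-54767 + \left(69 + 183 \cdot 14\right)}{356 - 40125} = \frac{134 - 283 + 81657 - 179139}{-634} - \frac{-54767 + \left(69 + 2562\right)}{-39769} = \left(- \frac{1}{634}\right) \left(-97631\right) - \left(-54767 + 2631\right) \left(- \frac{1}{39769}\right) = \frac{97631}{634} - \left(-52136\right) \left(- \frac{1}{39769}\right) = \frac{97631}{634} - \frac{52136}{39769} = \frac{3849633015}{25213546}$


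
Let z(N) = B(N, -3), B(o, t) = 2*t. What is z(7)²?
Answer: 36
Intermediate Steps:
z(N) = -6 (z(N) = 2*(-3) = -6)
z(7)² = (-6)² = 36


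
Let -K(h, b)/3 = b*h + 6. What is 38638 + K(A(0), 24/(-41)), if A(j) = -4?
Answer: 1583132/41 ≈ 38613.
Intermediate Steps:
K(h, b) = -18 - 3*b*h (K(h, b) = -3*(b*h + 6) = -3*(6 + b*h) = -18 - 3*b*h)
38638 + K(A(0), 24/(-41)) = 38638 + (-18 - 3*24/(-41)*(-4)) = 38638 + (-18 - 3*24*(-1/41)*(-4)) = 38638 + (-18 - 3*(-24/41)*(-4)) = 38638 + (-18 - 288/41) = 38638 - 1026/41 = 1583132/41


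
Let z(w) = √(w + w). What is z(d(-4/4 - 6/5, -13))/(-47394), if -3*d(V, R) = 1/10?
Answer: -I*√15/710910 ≈ -5.4479e-6*I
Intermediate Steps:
d(V, R) = -1/30 (d(V, R) = -⅓/10 = -⅓*⅒ = -1/30)
z(w) = √2*√w (z(w) = √(2*w) = √2*√w)
z(d(-4/4 - 6/5, -13))/(-47394) = (√2*√(-1/30))/(-47394) = (√2*(I*√30/30))*(-1/47394) = (I*√15/15)*(-1/47394) = -I*√15/710910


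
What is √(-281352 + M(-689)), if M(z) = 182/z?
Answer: I*√790318510/53 ≈ 530.43*I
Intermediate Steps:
√(-281352 + M(-689)) = √(-281352 + 182/(-689)) = √(-281352 + 182*(-1/689)) = √(-281352 - 14/53) = √(-14911670/53) = I*√790318510/53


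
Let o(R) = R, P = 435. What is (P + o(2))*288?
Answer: 125856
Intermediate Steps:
(P + o(2))*288 = (435 + 2)*288 = 437*288 = 125856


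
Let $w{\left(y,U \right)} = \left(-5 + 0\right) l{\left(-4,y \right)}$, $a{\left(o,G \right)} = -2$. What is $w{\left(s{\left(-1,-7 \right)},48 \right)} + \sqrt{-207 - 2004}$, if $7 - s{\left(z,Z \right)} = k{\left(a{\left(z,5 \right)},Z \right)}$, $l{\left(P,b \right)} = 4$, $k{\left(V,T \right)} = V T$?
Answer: $-20 + i \sqrt{2211} \approx -20.0 + 47.021 i$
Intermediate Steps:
$k{\left(V,T \right)} = T V$
$s{\left(z,Z \right)} = 7 + 2 Z$ ($s{\left(z,Z \right)} = 7 - Z \left(-2\right) = 7 - - 2 Z = 7 + 2 Z$)
$w{\left(y,U \right)} = -20$ ($w{\left(y,U \right)} = \left(-5 + 0\right) 4 = \left(-5\right) 4 = -20$)
$w{\left(s{\left(-1,-7 \right)},48 \right)} + \sqrt{-207 - 2004} = -20 + \sqrt{-207 - 2004} = -20 + \sqrt{-2211} = -20 + i \sqrt{2211}$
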